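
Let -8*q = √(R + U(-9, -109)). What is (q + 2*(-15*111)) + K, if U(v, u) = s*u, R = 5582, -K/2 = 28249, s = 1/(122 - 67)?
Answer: -59828 - √16879555/440 ≈ -59837.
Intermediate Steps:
s = 1/55 ≈ 0.018182
K = -56498 (K = -2*28249 = -56498)
U(v, u) = u/55
q = -√16879555/440 (q = -√(5582 + (1/55)*(-109))/8 = -√(5582 - 109/55)/8 = -√16879555/440 ≈ -9.3374)
(q + 2*(-15*111)) + K = (-√16879555/440 + 2*(-15*111)) - 56498 = (-√16879555/440 + 2*(-1665)) - 56498 = (-√16879555/440 - 3330) - 56498 = (-3330 - √16879555/440) - 56498 = -59828 - √16879555/440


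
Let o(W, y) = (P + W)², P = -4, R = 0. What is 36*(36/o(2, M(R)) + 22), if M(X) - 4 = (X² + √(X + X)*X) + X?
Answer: 1116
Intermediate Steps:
M(X) = 4 + X + X² + √2*X^(3/2) (M(X) = 4 + ((X² + √(X + X)*X) + X) = 4 + ((X² + √(2*X)*X) + X) = 4 + ((X² + (√2*√X)*X) + X) = 4 + ((X² + √2*X^(3/2)) + X) = 4 + (X + X² + √2*X^(3/2)) = 4 + X + X² + √2*X^(3/2))
o(W, y) = (-4 + W)²
36*(36/o(2, M(R)) + 22) = 36*(36/((-4 + 2)²) + 22) = 36*(36/((-2)²) + 22) = 36*(36/4 + 22) = 36*(36*(¼) + 22) = 36*(9 + 22) = 36*31 = 1116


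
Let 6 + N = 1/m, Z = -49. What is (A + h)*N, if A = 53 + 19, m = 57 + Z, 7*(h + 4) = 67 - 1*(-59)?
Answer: -2021/4 ≈ -505.25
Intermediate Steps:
h = 14 (h = -4 + (67 - 1*(-59))/7 = -4 + (67 + 59)/7 = -4 + (⅐)*126 = -4 + 18 = 14)
m = 8 (m = 57 - 49 = 8)
A = 72
N = -47/8 (N = -6 + 1/8 = -6 + ⅛ = -47/8 ≈ -5.8750)
(A + h)*N = (72 + 14)*(-47/8) = 86*(-47/8) = -2021/4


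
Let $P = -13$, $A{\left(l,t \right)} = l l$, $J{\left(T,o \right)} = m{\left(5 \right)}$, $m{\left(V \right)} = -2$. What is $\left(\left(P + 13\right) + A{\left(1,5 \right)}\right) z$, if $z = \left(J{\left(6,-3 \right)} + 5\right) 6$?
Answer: $18$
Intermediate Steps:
$J{\left(T,o \right)} = -2$
$A{\left(l,t \right)} = l^{2}$
$z = 18$ ($z = \left(-2 + 5\right) 6 = 3 \cdot 6 = 18$)
$\left(\left(P + 13\right) + A{\left(1,5 \right)}\right) z = \left(\left(-13 + 13\right) + 1^{2}\right) 18 = \left(0 + 1\right) 18 = 1 \cdot 18 = 18$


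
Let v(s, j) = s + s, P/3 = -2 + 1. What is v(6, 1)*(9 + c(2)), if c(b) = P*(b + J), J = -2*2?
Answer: 180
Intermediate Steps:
J = -4
P = -3 (P = 3*(-2 + 1) = 3*(-1) = -3)
v(s, j) = 2*s
c(b) = 12 - 3*b (c(b) = -3*(b - 4) = -3*(-4 + b) = 12 - 3*b)
v(6, 1)*(9 + c(2)) = (2*6)*(9 + (12 - 3*2)) = 12*(9 + (12 - 6)) = 12*(9 + 6) = 12*15 = 180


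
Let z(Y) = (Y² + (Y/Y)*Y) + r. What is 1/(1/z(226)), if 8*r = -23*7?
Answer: 410255/8 ≈ 51282.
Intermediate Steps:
r = -161/8 (r = (-23*7)/8 = (⅛)*(-161) = -161/8 ≈ -20.125)
z(Y) = -161/8 + Y + Y² (z(Y) = (Y² + (Y/Y)*Y) - 161/8 = (Y² + 1*Y) - 161/8 = (Y² + Y) - 161/8 = (Y + Y²) - 161/8 = -161/8 + Y + Y²)
1/(1/z(226)) = 1/(1/(-161/8 + 226 + 226²)) = 1/(1/(-161/8 + 226 + 51076)) = 1/(1/(410255/8)) = 1/(8/410255) = 410255/8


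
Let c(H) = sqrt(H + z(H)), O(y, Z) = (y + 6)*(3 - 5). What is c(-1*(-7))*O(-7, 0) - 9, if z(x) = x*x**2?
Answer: -9 + 10*sqrt(14) ≈ 28.417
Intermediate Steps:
z(x) = x**3
O(y, Z) = -12 - 2*y (O(y, Z) = (6 + y)*(-2) = -12 - 2*y)
c(H) = sqrt(H + H**3)
c(-1*(-7))*O(-7, 0) - 9 = sqrt(-1*(-7) + (-1*(-7))**3)*(-12 - 2*(-7)) - 9 = sqrt(7 + 7**3)*(-12 + 14) - 9 = sqrt(7 + 343)*2 - 9 = sqrt(350)*2 - 9 = (5*sqrt(14))*2 - 9 = 10*sqrt(14) - 9 = -9 + 10*sqrt(14)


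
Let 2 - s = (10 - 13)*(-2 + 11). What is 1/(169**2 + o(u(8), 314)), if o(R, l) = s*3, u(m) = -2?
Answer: 1/28648 ≈ 3.4906e-5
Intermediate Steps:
s = 29 (s = 2 - (10 - 13)*(-2 + 11) = 2 - (-3)*9 = 2 - 1*(-27) = 2 + 27 = 29)
o(R, l) = 87 (o(R, l) = 29*3 = 87)
1/(169**2 + o(u(8), 314)) = 1/(169**2 + 87) = 1/(28561 + 87) = 1/28648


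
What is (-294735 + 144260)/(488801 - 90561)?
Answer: -30095/79648 ≈ -0.37785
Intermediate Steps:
(-294735 + 144260)/(488801 - 90561) = -150475/398240 = -150475*1/398240 = -30095/79648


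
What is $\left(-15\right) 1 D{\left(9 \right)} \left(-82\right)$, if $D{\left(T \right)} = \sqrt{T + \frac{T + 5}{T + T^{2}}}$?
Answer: $164 \sqrt{515} \approx 3721.8$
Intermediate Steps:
$D{\left(T \right)} = \sqrt{T + \frac{5 + T}{T + T^{2}}}$
$\left(-15\right) 1 D{\left(9 \right)} \left(-82\right) = \left(-15\right) 1 \sqrt{\frac{5 + 9 + 9^{2} \left(1 + 9\right)}{9 \left(1 + 9\right)}} \left(-82\right) = - 15 \sqrt{\frac{5 + 9 + 81 \cdot 10}{9 \cdot 10}} \left(-82\right) = - 15 \sqrt{\frac{1}{9} \cdot \frac{1}{10} \left(5 + 9 + 810\right)} \left(-82\right) = - 15 \sqrt{\frac{1}{9} \cdot \frac{1}{10} \cdot 824} \left(-82\right) = - 15 \sqrt{\frac{412}{45}} \left(-82\right) = - 15 \frac{2 \sqrt{515}}{15} \left(-82\right) = - 2 \sqrt{515} \left(-82\right) = 164 \sqrt{515}$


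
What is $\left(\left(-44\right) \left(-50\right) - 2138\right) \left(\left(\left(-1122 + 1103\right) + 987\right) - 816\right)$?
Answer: $9424$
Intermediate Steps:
$\left(\left(-44\right) \left(-50\right) - 2138\right) \left(\left(\left(-1122 + 1103\right) + 987\right) - 816\right) = \left(2200 - 2138\right) \left(\left(-19 + 987\right) - 816\right) = 62 \left(968 - 816\right) = 62 \cdot 152 = 9424$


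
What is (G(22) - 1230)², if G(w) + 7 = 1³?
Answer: 1527696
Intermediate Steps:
G(w) = -6 (G(w) = -7 + 1³ = -7 + 1 = -6)
(G(22) - 1230)² = (-6 - 1230)² = (-1236)² = 1527696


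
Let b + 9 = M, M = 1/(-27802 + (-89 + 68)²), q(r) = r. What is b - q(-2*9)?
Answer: 246248/27361 ≈ 9.0000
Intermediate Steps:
M = -1/27361 (M = 1/(-27802 + (-21)²) = 1/(-27802 + 441) = 1/(-27361) = -1/27361 ≈ -3.6548e-5)
b = -246250/27361 (b = -9 - 1/27361 = -246250/27361 ≈ -9.0000)
b - q(-2*9) = -246250/27361 - (-2)*9 = -246250/27361 - 1*(-18) = -246250/27361 + 18 = 246248/27361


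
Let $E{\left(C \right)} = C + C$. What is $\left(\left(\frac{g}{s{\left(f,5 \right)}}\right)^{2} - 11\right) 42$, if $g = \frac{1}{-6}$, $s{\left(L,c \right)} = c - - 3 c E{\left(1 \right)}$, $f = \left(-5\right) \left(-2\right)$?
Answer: $- \frac{485099}{1050} \approx -462.0$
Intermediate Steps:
$E{\left(C \right)} = 2 C$
$f = 10$
$s{\left(L,c \right)} = 7 c$ ($s{\left(L,c \right)} = c - - 3 c 2 \cdot 1 = c - - 3 c 2 = c - - 6 c = c + 6 c = 7 c$)
$g = - \frac{1}{6} \approx -0.16667$
$\left(\left(\frac{g}{s{\left(f,5 \right)}}\right)^{2} - 11\right) 42 = \left(\left(- \frac{1}{6 \cdot 7 \cdot 5}\right)^{2} - 11\right) 42 = \left(\left(- \frac{1}{6 \cdot 35}\right)^{2} - 11\right) 42 = \left(\left(\left(- \frac{1}{6}\right) \frac{1}{35}\right)^{2} - 11\right) 42 = \left(\left(- \frac{1}{210}\right)^{2} - 11\right) 42 = \left(\frac{1}{44100} - 11\right) 42 = \left(- \frac{485099}{44100}\right) 42 = - \frac{485099}{1050}$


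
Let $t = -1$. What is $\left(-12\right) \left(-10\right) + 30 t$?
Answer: $90$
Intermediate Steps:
$\left(-12\right) \left(-10\right) + 30 t = \left(-12\right) \left(-10\right) + 30 \left(-1\right) = 120 - 30 = 90$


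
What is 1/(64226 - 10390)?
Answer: 1/53836 ≈ 1.8575e-5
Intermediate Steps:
1/(64226 - 10390) = 1/53836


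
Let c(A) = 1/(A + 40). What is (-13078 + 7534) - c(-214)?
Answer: -964655/174 ≈ -5544.0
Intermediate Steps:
c(A) = 1/(40 + A)
(-13078 + 7534) - c(-214) = (-13078 + 7534) - 1/(40 - 214) = -5544 - 1/(-174) = -5544 - 1*(-1/174) = -5544 + 1/174 = -964655/174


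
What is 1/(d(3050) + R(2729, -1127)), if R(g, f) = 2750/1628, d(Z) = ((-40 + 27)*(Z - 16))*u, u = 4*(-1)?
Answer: 74/11674957 ≈ 6.3384e-6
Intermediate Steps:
u = -4
d(Z) = -832 + 52*Z (d(Z) = ((-40 + 27)*(Z - 16))*(-4) = -13*(-16 + Z)*(-4) = (208 - 13*Z)*(-4) = -832 + 52*Z)
R(g, f) = 125/74 (R(g, f) = 2750*(1/1628) = 125/74)
1/(d(3050) + R(2729, -1127)) = 1/((-832 + 52*3050) + 125/74) = 1/((-832 + 158600) + 125/74) = 1/(157768 + 125/74) = 1/(11674957/74) = 74/11674957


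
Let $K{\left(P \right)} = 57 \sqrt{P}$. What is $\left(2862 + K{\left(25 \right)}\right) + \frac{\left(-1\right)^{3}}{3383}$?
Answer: $\frac{10646300}{3383} \approx 3147.0$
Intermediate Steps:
$\left(2862 + K{\left(25 \right)}\right) + \frac{\left(-1\right)^{3}}{3383} = \left(2862 + 57 \sqrt{25}\right) + \frac{\left(-1\right)^{3}}{3383} = \left(2862 + 57 \cdot 5\right) - \frac{1}{3383} = \left(2862 + 285\right) - \frac{1}{3383} = 3147 - \frac{1}{3383} = \frac{10646300}{3383}$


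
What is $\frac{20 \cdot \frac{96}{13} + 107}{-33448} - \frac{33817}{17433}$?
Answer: $- \frac{1135551067}{583098984} \approx -1.9474$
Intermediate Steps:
$\frac{20 \cdot \frac{96}{13} + 107}{-33448} - \frac{33817}{17433} = \left(20 \cdot 96 \cdot \frac{1}{13} + 107\right) \left(- \frac{1}{33448}\right) - \frac{33817}{17433} = \left(20 \cdot \frac{96}{13} + 107\right) \left(- \frac{1}{33448}\right) - \frac{33817}{17433} = \left(\frac{1920}{13} + 107\right) \left(- \frac{1}{33448}\right) - \frac{33817}{17433} = \frac{3311}{13} \left(- \frac{1}{33448}\right) - \frac{33817}{17433} = - \frac{3311}{434824} - \frac{33817}{17433} = - \frac{1135551067}{583098984}$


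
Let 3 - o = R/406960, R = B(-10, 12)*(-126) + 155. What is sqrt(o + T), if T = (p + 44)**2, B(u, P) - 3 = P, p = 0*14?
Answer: sqrt(802827465845)/20348 ≈ 44.034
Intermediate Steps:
p = 0
B(u, P) = 3 + P
T = 1936 (T = (0 + 44)**2 = 44**2 = 1936)
R = -1735 (R = (3 + 12)*(-126) + 155 = 15*(-126) + 155 = -1890 + 155 = -1735)
o = 244523/81392 (o = 3 - (-1735)/406960 = 3 - 1*(-347/81392) = 3 + 347/81392 = 244523/81392 ≈ 3.0043)
sqrt(o + T) = sqrt(244523/81392 + 1936) = sqrt(157819435/81392) = sqrt(802827465845)/20348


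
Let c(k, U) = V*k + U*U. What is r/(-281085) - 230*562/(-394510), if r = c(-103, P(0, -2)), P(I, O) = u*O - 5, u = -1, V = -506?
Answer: 1576842433/11089084335 ≈ 0.14220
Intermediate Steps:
P(I, O) = -5 - O (P(I, O) = -O - 5 = -5 - O)
c(k, U) = U**2 - 506*k (c(k, U) = -506*k + U*U = -506*k + U**2 = U**2 - 506*k)
r = 52127 (r = (-5 - 1*(-2))**2 - 506*(-103) = (-5 + 2)**2 + 52118 = (-3)**2 + 52118 = 9 + 52118 = 52127)
r/(-281085) - 230*562/(-394510) = 52127/(-281085) - 230*562/(-394510) = 52127*(-1/281085) - 129260*(-1/394510) = -52127/281085 + 12926/39451 = 1576842433/11089084335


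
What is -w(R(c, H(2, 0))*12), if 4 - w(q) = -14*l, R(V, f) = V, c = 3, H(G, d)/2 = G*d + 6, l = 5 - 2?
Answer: -46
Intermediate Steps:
l = 3
H(G, d) = 12 + 2*G*d (H(G, d) = 2*(G*d + 6) = 2*(6 + G*d) = 12 + 2*G*d)
w(q) = 46 (w(q) = 4 - (-14)*3 = 4 - 1*(-42) = 4 + 42 = 46)
-w(R(c, H(2, 0))*12) = -1*46 = -46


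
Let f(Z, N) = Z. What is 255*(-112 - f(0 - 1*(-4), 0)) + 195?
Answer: -29385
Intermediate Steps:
255*(-112 - f(0 - 1*(-4), 0)) + 195 = 255*(-112 - (0 - 1*(-4))) + 195 = 255*(-112 - (0 + 4)) + 195 = 255*(-112 - 1*4) + 195 = 255*(-112 - 4) + 195 = 255*(-116) + 195 = -29580 + 195 = -29385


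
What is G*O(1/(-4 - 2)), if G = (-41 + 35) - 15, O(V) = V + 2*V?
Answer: 21/2 ≈ 10.500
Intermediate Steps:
O(V) = 3*V
G = -21 (G = -6 - 15 = -21)
G*O(1/(-4 - 2)) = -63/(-4 - 2) = -63/(-6) = -63*(-1)/6 = -21*(-½) = 21/2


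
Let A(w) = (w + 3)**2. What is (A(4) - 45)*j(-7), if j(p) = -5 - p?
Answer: 8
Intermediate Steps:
A(w) = (3 + w)**2
(A(4) - 45)*j(-7) = ((3 + 4)**2 - 45)*(-5 - 1*(-7)) = (7**2 - 45)*(-5 + 7) = (49 - 45)*2 = 4*2 = 8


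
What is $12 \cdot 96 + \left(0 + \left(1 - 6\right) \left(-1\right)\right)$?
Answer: $1157$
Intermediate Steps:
$12 \cdot 96 + \left(0 + \left(1 - 6\right) \left(-1\right)\right) = 1152 + \left(0 + \left(1 - 6\right) \left(-1\right)\right) = 1152 + \left(0 - -5\right) = 1152 + \left(0 + 5\right) = 1152 + 5 = 1157$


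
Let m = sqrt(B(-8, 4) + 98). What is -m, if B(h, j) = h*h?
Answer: -9*sqrt(2) ≈ -12.728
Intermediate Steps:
B(h, j) = h**2
m = 9*sqrt(2) (m = sqrt((-8)**2 + 98) = sqrt(64 + 98) = sqrt(162) = 9*sqrt(2) ≈ 12.728)
-m = -9*sqrt(2)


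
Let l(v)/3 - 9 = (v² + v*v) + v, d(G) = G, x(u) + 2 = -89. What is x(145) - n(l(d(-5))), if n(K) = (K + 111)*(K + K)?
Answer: -88543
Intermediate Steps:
x(u) = -91 (x(u) = -2 - 89 = -91)
l(v) = 27 + 3*v + 6*v² (l(v) = 27 + 3*((v² + v*v) + v) = 27 + 3*((v² + v²) + v) = 27 + 3*(2*v² + v) = 27 + 3*(v + 2*v²) = 27 + (3*v + 6*v²) = 27 + 3*v + 6*v²)
n(K) = 2*K*(111 + K) (n(K) = (111 + K)*(2*K) = 2*K*(111 + K))
x(145) - n(l(d(-5))) = -91 - 2*(27 + 3*(-5) + 6*(-5)²)*(111 + (27 + 3*(-5) + 6*(-5)²)) = -91 - 2*(27 - 15 + 6*25)*(111 + (27 - 15 + 6*25)) = -91 - 2*(27 - 15 + 150)*(111 + (27 - 15 + 150)) = -91 - 2*162*(111 + 162) = -91 - 2*162*273 = -91 - 1*88452 = -91 - 88452 = -88543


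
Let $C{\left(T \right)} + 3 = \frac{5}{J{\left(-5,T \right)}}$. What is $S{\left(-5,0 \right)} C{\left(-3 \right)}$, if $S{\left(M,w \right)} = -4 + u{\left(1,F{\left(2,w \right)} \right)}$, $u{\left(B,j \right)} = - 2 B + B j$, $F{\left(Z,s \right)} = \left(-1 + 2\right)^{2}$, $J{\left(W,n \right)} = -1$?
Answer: $40$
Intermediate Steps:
$F{\left(Z,s \right)} = 1$ ($F{\left(Z,s \right)} = 1^{2} = 1$)
$S{\left(M,w \right)} = -5$ ($S{\left(M,w \right)} = -4 + 1 \left(-2 + 1\right) = -4 + 1 \left(-1\right) = -4 - 1 = -5$)
$C{\left(T \right)} = -8$ ($C{\left(T \right)} = -3 + \frac{5}{-1} = -3 + 5 \left(-1\right) = -3 - 5 = -8$)
$S{\left(-5,0 \right)} C{\left(-3 \right)} = \left(-5\right) \left(-8\right) = 40$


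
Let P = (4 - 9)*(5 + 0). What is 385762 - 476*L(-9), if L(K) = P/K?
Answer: 3459958/9 ≈ 3.8444e+5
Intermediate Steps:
P = -25 (P = -5*5 = -25)
L(K) = -25/K
385762 - 476*L(-9) = 385762 - (-11900)/(-9) = 385762 - (-11900)*(-1)/9 = 385762 - 476*25/9 = 385762 - 11900/9 = 3459958/9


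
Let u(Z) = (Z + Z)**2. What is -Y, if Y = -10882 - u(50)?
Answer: 20882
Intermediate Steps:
u(Z) = 4*Z**2 (u(Z) = (2*Z)**2 = 4*Z**2)
Y = -20882 (Y = -10882 - 4*50**2 = -10882 - 4*2500 = -10882 - 1*10000 = -10882 - 10000 = -20882)
-Y = -1*(-20882) = 20882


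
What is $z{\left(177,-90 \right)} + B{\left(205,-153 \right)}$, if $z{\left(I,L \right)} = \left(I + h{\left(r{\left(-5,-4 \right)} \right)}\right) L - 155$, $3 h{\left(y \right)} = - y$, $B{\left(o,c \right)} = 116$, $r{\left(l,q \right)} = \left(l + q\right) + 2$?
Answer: $-16179$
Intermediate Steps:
$r{\left(l,q \right)} = 2 + l + q$
$h{\left(y \right)} = - \frac{y}{3}$ ($h{\left(y \right)} = \frac{\left(-1\right) y}{3} = - \frac{y}{3}$)
$z{\left(I,L \right)} = -155 + L \left(\frac{7}{3} + I\right)$ ($z{\left(I,L \right)} = \left(I - \frac{2 - 5 - 4}{3}\right) L - 155 = \left(I - - \frac{7}{3}\right) L - 155 = \left(I + \frac{7}{3}\right) L - 155 = \left(\frac{7}{3} + I\right) L - 155 = L \left(\frac{7}{3} + I\right) - 155 = -155 + L \left(\frac{7}{3} + I\right)$)
$z{\left(177,-90 \right)} + B{\left(205,-153 \right)} = \left(-155 + \frac{7}{3} \left(-90\right) + 177 \left(-90\right)\right) + 116 = \left(-155 - 210 - 15930\right) + 116 = -16295 + 116 = -16179$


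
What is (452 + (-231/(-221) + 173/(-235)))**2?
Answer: 551811671011584/2697244225 ≈ 2.0458e+5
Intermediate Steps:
(452 + (-231/(-221) + 173/(-235)))**2 = (452 + (-231*(-1/221) + 173*(-1/235)))**2 = (452 + (231/221 - 173/235))**2 = (452 + 16052/51935)**2 = (23490672/51935)**2 = 551811671011584/2697244225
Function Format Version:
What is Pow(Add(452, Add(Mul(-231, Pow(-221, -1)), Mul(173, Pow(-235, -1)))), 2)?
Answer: Rational(551811671011584, 2697244225) ≈ 2.0458e+5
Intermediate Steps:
Pow(Add(452, Add(Mul(-231, Pow(-221, -1)), Mul(173, Pow(-235, -1)))), 2) = Pow(Add(452, Add(Mul(-231, Rational(-1, 221)), Mul(173, Rational(-1, 235)))), 2) = Pow(Add(452, Add(Rational(231, 221), Rational(-173, 235))), 2) = Pow(Add(452, Rational(16052, 51935)), 2) = Pow(Rational(23490672, 51935), 2) = Rational(551811671011584, 2697244225)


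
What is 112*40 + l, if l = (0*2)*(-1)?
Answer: 4480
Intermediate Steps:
l = 0 (l = 0*(-1) = 0)
112*40 + l = 112*40 + 0 = 4480 + 0 = 4480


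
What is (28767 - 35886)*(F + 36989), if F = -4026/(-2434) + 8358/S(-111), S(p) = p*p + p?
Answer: -652189844475729/2476595 ≈ -2.6334e+8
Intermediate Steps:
S(p) = p + p² (S(p) = p² + p = p + p²)
F = 5791736/2476595 (F = -4026/(-2434) + 8358/((-111*(1 - 111))) = -4026*(-1/2434) + 8358/((-111*(-110))) = 2013/1217 + 8358/12210 = 2013/1217 + 8358*(1/12210) = 2013/1217 + 1393/2035 = 5791736/2476595 ≈ 2.3386)
(28767 - 35886)*(F + 36989) = (28767 - 35886)*(5791736/2476595 + 36989) = -7119*91612564191/2476595 = -652189844475729/2476595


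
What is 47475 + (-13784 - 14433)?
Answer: 19258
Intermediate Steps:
47475 + (-13784 - 14433) = 47475 - 28217 = 19258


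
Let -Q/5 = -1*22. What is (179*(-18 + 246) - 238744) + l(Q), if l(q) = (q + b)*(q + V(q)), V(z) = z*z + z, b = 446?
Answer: 6651988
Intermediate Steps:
V(z) = z + z² (V(z) = z² + z = z + z²)
Q = 110 (Q = -(-5)*22 = -5*(-22) = 110)
l(q) = (446 + q)*(q + q*(1 + q)) (l(q) = (q + 446)*(q + q*(1 + q)) = (446 + q)*(q + q*(1 + q)))
(179*(-18 + 246) - 238744) + l(Q) = (179*(-18 + 246) - 238744) + 110*(892 + 110² + 448*110) = (179*228 - 238744) + 110*(892 + 12100 + 49280) = (40812 - 238744) + 110*62272 = -197932 + 6849920 = 6651988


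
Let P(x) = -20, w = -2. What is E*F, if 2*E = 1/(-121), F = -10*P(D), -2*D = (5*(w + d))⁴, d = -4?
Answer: -100/121 ≈ -0.82645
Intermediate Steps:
D = -405000 (D = -625*(-2 - 4)⁴/2 = -(5*(-6))⁴/2 = -½*(-30)⁴ = -½*810000 = -405000)
F = 200 (F = -10*(-20) = 200)
E = -1/242 (E = (½)/(-121) = (½)*(-1/121) = -1/242 ≈ -0.0041322)
E*F = -1/242*200 = -100/121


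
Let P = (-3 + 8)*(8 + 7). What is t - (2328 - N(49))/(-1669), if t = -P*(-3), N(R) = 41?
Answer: 377812/1669 ≈ 226.37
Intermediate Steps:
P = 75 (P = 5*15 = 75)
t = 225 (t = -1*75*(-3) = -75*(-3) = 225)
t - (2328 - N(49))/(-1669) = 225 - (2328 - 1*41)/(-1669) = 225 - (2328 - 41)*(-1)/1669 = 225 - 2287*(-1)/1669 = 225 - 1*(-2287/1669) = 225 + 2287/1669 = 377812/1669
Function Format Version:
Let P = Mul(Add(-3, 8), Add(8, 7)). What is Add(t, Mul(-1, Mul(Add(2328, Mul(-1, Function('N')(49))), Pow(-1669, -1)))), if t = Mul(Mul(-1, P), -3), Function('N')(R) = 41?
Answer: Rational(377812, 1669) ≈ 226.37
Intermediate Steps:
P = 75 (P = Mul(5, 15) = 75)
t = 225 (t = Mul(Mul(-1, 75), -3) = Mul(-75, -3) = 225)
Add(t, Mul(-1, Mul(Add(2328, Mul(-1, Function('N')(49))), Pow(-1669, -1)))) = Add(225, Mul(-1, Mul(Add(2328, Mul(-1, 41)), Pow(-1669, -1)))) = Add(225, Mul(-1, Mul(Add(2328, -41), Rational(-1, 1669)))) = Add(225, Mul(-1, Mul(2287, Rational(-1, 1669)))) = Add(225, Mul(-1, Rational(-2287, 1669))) = Add(225, Rational(2287, 1669)) = Rational(377812, 1669)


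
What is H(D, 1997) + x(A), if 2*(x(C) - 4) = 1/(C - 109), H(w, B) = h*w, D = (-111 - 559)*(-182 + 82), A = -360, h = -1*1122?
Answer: -70513208249/938 ≈ -7.5174e+7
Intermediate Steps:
h = -1122
D = 67000 (D = -670*(-100) = 67000)
H(w, B) = -1122*w
x(C) = 4 + 1/(2*(-109 + C)) (x(C) = 4 + 1/(2*(C - 109)) = 4 + 1/(2*(-109 + C)))
H(D, 1997) + x(A) = -1122*67000 + (-871 + 8*(-360))/(2*(-109 - 360)) = -75174000 + (½)*(-871 - 2880)/(-469) = -75174000 + (½)*(-1/469)*(-3751) = -75174000 + 3751/938 = -70513208249/938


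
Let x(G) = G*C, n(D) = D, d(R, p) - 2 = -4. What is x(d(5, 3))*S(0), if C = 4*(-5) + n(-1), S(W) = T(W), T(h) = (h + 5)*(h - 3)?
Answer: -630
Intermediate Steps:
d(R, p) = -2 (d(R, p) = 2 - 4 = -2)
T(h) = (-3 + h)*(5 + h) (T(h) = (5 + h)*(-3 + h) = (-3 + h)*(5 + h))
S(W) = -15 + W² + 2*W
C = -21 (C = 4*(-5) - 1 = -20 - 1 = -21)
x(G) = -21*G (x(G) = G*(-21) = -21*G)
x(d(5, 3))*S(0) = (-21*(-2))*(-15 + 0² + 2*0) = 42*(-15 + 0 + 0) = 42*(-15) = -630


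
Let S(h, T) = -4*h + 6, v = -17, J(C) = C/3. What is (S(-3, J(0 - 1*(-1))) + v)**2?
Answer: 1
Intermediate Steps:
J(C) = C/3 (J(C) = C*(1/3) = C/3)
S(h, T) = 6 - 4*h
(S(-3, J(0 - 1*(-1))) + v)**2 = ((6 - 4*(-3)) - 17)**2 = ((6 + 12) - 17)**2 = (18 - 17)**2 = 1**2 = 1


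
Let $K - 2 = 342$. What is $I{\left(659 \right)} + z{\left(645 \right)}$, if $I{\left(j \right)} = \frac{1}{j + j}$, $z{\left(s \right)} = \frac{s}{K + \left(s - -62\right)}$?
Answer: $\frac{851161}{1385218} \approx 0.61446$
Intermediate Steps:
$K = 344$ ($K = 2 + 342 = 344$)
$z{\left(s \right)} = \frac{s}{406 + s}$ ($z{\left(s \right)} = \frac{s}{344 + \left(s - -62\right)} = \frac{s}{344 + \left(s + 62\right)} = \frac{s}{344 + \left(62 + s\right)} = \frac{s}{406 + s}$)
$I{\left(j \right)} = \frac{1}{2 j}$
$I{\left(659 \right)} + z{\left(645 \right)} = \frac{1}{2 \cdot 659} + \frac{645}{406 + 645} = \frac{1}{2} \cdot \frac{1}{659} + \frac{645}{1051} = \frac{1}{1318} + 645 \cdot \frac{1}{1051} = \frac{1}{1318} + \frac{645}{1051} = \frac{851161}{1385218}$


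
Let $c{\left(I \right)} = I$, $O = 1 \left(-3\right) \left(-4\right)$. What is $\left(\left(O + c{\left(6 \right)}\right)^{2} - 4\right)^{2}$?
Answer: $102400$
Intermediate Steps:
$O = 12$ ($O = \left(-3\right) \left(-4\right) = 12$)
$\left(\left(O + c{\left(6 \right)}\right)^{2} - 4\right)^{2} = \left(\left(12 + 6\right)^{2} - 4\right)^{2} = \left(18^{2} - 4\right)^{2} = \left(324 - 4\right)^{2} = 320^{2} = 102400$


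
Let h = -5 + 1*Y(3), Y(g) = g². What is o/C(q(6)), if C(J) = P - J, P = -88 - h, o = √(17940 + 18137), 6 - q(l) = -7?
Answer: -√36077/105 ≈ -1.8089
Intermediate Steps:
q(l) = 13 (q(l) = 6 - 1*(-7) = 6 + 7 = 13)
h = 4 (h = -5 + 1*3² = -5 + 1*9 = -5 + 9 = 4)
o = √36077 ≈ 189.94
P = -92 (P = -88 - 1*4 = -88 - 4 = -92)
C(J) = -92 - J
o/C(q(6)) = √36077/(-92 - 1*13) = √36077/(-92 - 13) = √36077/(-105) = √36077*(-1/105) = -√36077/105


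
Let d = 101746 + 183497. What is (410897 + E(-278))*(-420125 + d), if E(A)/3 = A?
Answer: -55310117566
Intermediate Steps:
d = 285243
E(A) = 3*A
(410897 + E(-278))*(-420125 + d) = (410897 + 3*(-278))*(-420125 + 285243) = (410897 - 834)*(-134882) = 410063*(-134882) = -55310117566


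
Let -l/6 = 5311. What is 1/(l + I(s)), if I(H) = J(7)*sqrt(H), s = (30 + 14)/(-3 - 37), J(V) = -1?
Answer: -318660/10154419571 + I*sqrt(110)/10154419571 ≈ -3.1381e-5 + 1.0329e-9*I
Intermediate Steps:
l = -31866 (l = -6*5311 = -31866)
s = -11/10 (s = 44/(-40) = 44*(-1/40) = -11/10 ≈ -1.1000)
I(H) = -sqrt(H)
1/(l + I(s)) = 1/(-31866 - sqrt(-11/10)) = 1/(-31866 - I*sqrt(110)/10)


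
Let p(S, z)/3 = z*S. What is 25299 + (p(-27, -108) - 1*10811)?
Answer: 23236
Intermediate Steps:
p(S, z) = 3*S*z (p(S, z) = 3*(z*S) = 3*(S*z) = 3*S*z)
25299 + (p(-27, -108) - 1*10811) = 25299 + (3*(-27)*(-108) - 1*10811) = 25299 + (8748 - 10811) = 25299 - 2063 = 23236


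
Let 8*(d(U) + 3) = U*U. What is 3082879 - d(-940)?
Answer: 2972432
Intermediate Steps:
d(U) = -3 + U²/8 (d(U) = -3 + (U*U)/8 = -3 + U²/8)
3082879 - d(-940) = 3082879 - (-3 + (⅛)*(-940)²) = 3082879 - (-3 + (⅛)*883600) = 3082879 - (-3 + 110450) = 3082879 - 1*110447 = 3082879 - 110447 = 2972432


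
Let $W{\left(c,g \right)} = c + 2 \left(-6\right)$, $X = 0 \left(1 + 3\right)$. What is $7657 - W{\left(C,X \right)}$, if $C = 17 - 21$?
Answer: $7673$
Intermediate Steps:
$C = -4$
$X = 0$ ($X = 0 \cdot 4 = 0$)
$W{\left(c,g \right)} = -12 + c$ ($W{\left(c,g \right)} = c - 12 = -12 + c$)
$7657 - W{\left(C,X \right)} = 7657 - \left(-12 - 4\right) = 7657 - -16 = 7657 + 16 = 7673$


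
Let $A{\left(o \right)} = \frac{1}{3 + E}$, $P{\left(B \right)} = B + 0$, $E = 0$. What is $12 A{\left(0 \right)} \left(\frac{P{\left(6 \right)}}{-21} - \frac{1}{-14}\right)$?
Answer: $- \frac{6}{7} \approx -0.85714$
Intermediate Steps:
$P{\left(B \right)} = B$
$A{\left(o \right)} = \frac{1}{3}$ ($A{\left(o \right)} = \frac{1}{3 + 0} = \frac{1}{3}$)
$12 A{\left(0 \right)} \left(\frac{P{\left(6 \right)}}{-21} - \frac{1}{-14}\right) = 12 \cdot \frac{1}{3} \left(\frac{6}{-21} - \frac{1}{-14}\right) = 4 \left(6 \left(- \frac{1}{21}\right) - - \frac{1}{14}\right) = 4 \left(- \frac{2}{7} + \frac{1}{14}\right) = 4 \left(- \frac{3}{14}\right) = - \frac{6}{7}$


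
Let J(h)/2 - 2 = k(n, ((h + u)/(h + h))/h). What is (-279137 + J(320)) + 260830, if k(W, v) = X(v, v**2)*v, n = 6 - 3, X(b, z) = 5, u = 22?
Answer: -187422549/10240 ≈ -18303.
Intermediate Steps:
n = 3
k(W, v) = 5*v
J(h) = 4 + 5*(22 + h)/h**2 (J(h) = 4 + 2*(5*(((h + 22)/(h + h))/h)) = 4 + 2*(5*(((22 + h)/((2*h)))/h)) = 4 + 2*(5*(((22 + h)*(1/(2*h)))/h)) = 4 + 2*(5*(((22 + h)/(2*h))/h)) = 4 + 2*(5*((22 + h)/(2*h**2))) = 4 + 2*(5*(22 + h)/(2*h**2)) = 4 + 5*(22 + h)/h**2)
(-279137 + J(320)) + 260830 = (-279137 + (4 + 5/320 + 110/320**2)) + 260830 = (-279137 + (4 + 5*(1/320) + 110*(1/102400))) + 260830 = (-279137 + (4 + 1/64 + 11/10240)) + 260830 = (-279137 + 41131/10240) + 260830 = -2858321749/10240 + 260830 = -187422549/10240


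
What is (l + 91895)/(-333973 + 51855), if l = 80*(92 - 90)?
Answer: -92055/282118 ≈ -0.32630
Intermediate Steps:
l = 160 (l = 80*2 = 160)
(l + 91895)/(-333973 + 51855) = (160 + 91895)/(-333973 + 51855) = 92055/(-282118) = 92055*(-1/282118) = -92055/282118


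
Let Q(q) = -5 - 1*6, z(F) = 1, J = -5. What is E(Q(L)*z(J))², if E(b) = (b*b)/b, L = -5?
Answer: 121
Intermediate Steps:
Q(q) = -11 (Q(q) = -5 - 6 = -11)
E(b) = b (E(b) = b²/b = b)
E(Q(L)*z(J))² = (-11*1)² = (-11)² = 121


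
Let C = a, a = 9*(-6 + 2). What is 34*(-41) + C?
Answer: -1430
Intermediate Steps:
a = -36 (a = 9*(-4) = -36)
C = -36
34*(-41) + C = 34*(-41) - 36 = -1394 - 36 = -1430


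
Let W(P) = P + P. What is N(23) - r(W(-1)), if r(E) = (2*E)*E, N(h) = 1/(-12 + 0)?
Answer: -97/12 ≈ -8.0833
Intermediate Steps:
N(h) = -1/12 (N(h) = 1/(-12) = -1/12)
W(P) = 2*P
r(E) = 2*E²
N(23) - r(W(-1)) = -1/12 - 2*(2*(-1))² = -1/12 - 2*(-2)² = -1/12 - 2*4 = -1/12 - 1*8 = -1/12 - 8 = -97/12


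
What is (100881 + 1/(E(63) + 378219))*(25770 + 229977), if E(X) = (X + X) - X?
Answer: 3253226852799307/126094 ≈ 2.5800e+10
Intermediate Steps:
E(X) = X (E(X) = 2*X - X = X)
(100881 + 1/(E(63) + 378219))*(25770 + 229977) = (100881 + 1/(63 + 378219))*(25770 + 229977) = (100881 + 1/378282)*255747 = (38161466443/378282)*255747 = 3253226852799307/126094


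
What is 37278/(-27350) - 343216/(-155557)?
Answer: 1794051877/2127241975 ≈ 0.84337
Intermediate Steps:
37278/(-27350) - 343216/(-155557) = 37278*(-1/27350) - 343216*(-1/155557) = -18639/13675 + 343216/155557 = 1794051877/2127241975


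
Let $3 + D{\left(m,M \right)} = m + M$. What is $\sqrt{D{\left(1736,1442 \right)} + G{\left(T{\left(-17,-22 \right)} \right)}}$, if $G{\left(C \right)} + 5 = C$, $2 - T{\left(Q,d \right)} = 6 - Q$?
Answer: $\sqrt{3149} \approx 56.116$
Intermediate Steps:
$T{\left(Q,d \right)} = -4 + Q$ ($T{\left(Q,d \right)} = 2 - \left(6 - Q\right) = 2 + \left(-6 + Q\right) = -4 + Q$)
$D{\left(m,M \right)} = -3 + M + m$ ($D{\left(m,M \right)} = -3 + \left(m + M\right) = -3 + \left(M + m\right) = -3 + M + m$)
$G{\left(C \right)} = -5 + C$
$\sqrt{D{\left(1736,1442 \right)} + G{\left(T{\left(-17,-22 \right)} \right)}} = \sqrt{\left(-3 + 1442 + 1736\right) - 26} = \sqrt{3175 - 26} = \sqrt{3149}$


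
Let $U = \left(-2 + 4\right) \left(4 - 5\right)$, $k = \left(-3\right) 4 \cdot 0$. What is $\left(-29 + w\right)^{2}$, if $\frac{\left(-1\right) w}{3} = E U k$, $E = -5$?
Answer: $841$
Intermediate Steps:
$k = 0$ ($k = \left(-12\right) 0 = 0$)
$U = -2$ ($U = 2 \left(-1\right) = -2$)
$w = 0$ ($w = - 3 \left(-5\right) \left(-2\right) 0 = - 3 \cdot 10 \cdot 0 = \left(-3\right) 0 = 0$)
$\left(-29 + w\right)^{2} = \left(-29 + 0\right)^{2} = \left(-29\right)^{2} = 841$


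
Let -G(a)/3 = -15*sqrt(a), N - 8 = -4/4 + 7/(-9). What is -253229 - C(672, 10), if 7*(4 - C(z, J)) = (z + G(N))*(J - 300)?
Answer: -281073 - 8700*sqrt(14)/7 ≈ -2.8572e+5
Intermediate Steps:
N = 56/9 (N = 8 + (-4/4 + 7/(-9)) = 8 + (-4*1/4 + 7*(-1/9)) = 8 + (-1 - 7/9) = 8 - 16/9 = 56/9 ≈ 6.2222)
G(a) = 45*sqrt(a) (G(a) = -(-45)*sqrt(a) = 45*sqrt(a))
C(z, J) = 4 - (-300 + J)*(z + 30*sqrt(14))/7 (C(z, J) = 4 - (z + 45*sqrt(56/9))*(J - 300)/7 = 4 - (z + 45*(2*sqrt(14)/3))*(-300 + J)/7 = 4 - (z + 30*sqrt(14))*(-300 + J)/7 = 4 - (-300 + J)*(z + 30*sqrt(14))/7)
-253229 - C(672, 10) = -253229 - (4 + (300/7)*672 + 9000*sqrt(14)/7 - 30/7*10*sqrt(14) - 1/7*10*672) = -253229 - (4 + 28800 + 9000*sqrt(14)/7 - 300*sqrt(14)/7 - 960) = -253229 - (27844 + 8700*sqrt(14)/7) = -253229 + (-27844 - 8700*sqrt(14)/7) = -281073 - 8700*sqrt(14)/7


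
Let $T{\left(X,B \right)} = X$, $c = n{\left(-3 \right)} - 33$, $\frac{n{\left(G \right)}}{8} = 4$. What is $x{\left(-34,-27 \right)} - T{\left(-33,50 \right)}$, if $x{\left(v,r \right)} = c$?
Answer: $32$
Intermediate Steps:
$n{\left(G \right)} = 32$ ($n{\left(G \right)} = 8 \cdot 4 = 32$)
$c = -1$ ($c = 32 - 33 = -1$)
$x{\left(v,r \right)} = -1$
$x{\left(-34,-27 \right)} - T{\left(-33,50 \right)} = -1 - -33 = -1 + 33 = 32$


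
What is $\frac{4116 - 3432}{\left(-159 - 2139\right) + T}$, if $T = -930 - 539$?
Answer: $- \frac{684}{3767} \approx -0.18158$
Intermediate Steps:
$T = -1469$
$\frac{4116 - 3432}{\left(-159 - 2139\right) + T} = \frac{4116 - 3432}{\left(-159 - 2139\right) - 1469} = \frac{684}{\left(-159 - 2139\right) - 1469} = \frac{684}{-2298 - 1469} = \frac{684}{-3767} = 684 \left(- \frac{1}{3767}\right) = - \frac{684}{3767}$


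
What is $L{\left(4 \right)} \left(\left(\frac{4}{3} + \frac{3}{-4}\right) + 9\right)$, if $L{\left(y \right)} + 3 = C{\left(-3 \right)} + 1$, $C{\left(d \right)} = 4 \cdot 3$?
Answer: $\frac{575}{6} \approx 95.833$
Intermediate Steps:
$C{\left(d \right)} = 12$
$L{\left(y \right)} = 10$ ($L{\left(y \right)} = -3 + \left(12 + 1\right) = -3 + 13 = 10$)
$L{\left(4 \right)} \left(\left(\frac{4}{3} + \frac{3}{-4}\right) + 9\right) = 10 \left(\left(\frac{4}{3} + \frac{3}{-4}\right) + 9\right) = 10 \left(\left(4 \cdot \frac{1}{3} + 3 \left(- \frac{1}{4}\right)\right) + 9\right) = 10 \left(\left(\frac{4}{3} - \frac{3}{4}\right) + 9\right) = 10 \left(\frac{7}{12} + 9\right) = 10 \cdot \frac{115}{12} = \frac{575}{6}$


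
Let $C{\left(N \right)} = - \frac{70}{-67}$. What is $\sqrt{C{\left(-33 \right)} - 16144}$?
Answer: $\frac{i \sqrt{72465726}}{67} \approx 127.05 i$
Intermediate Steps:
$C{\left(N \right)} = \frac{70}{67}$ ($C{\left(N \right)} = \left(-70\right) \left(- \frac{1}{67}\right) = \frac{70}{67}$)
$\sqrt{C{\left(-33 \right)} - 16144} = \sqrt{\frac{70}{67} - 16144} = \sqrt{- \frac{1081578}{67}} = \frac{i \sqrt{72465726}}{67}$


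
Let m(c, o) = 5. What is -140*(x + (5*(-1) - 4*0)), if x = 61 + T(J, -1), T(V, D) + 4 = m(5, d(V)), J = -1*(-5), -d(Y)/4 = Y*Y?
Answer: -7980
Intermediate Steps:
d(Y) = -4*Y**2 (d(Y) = -4*Y*Y = -4*Y**2)
J = 5
T(V, D) = 1 (T(V, D) = -4 + 5 = 1)
x = 62 (x = 61 + 1 = 62)
-140*(x + (5*(-1) - 4*0)) = -140*(62 + (5*(-1) - 4*0)) = -140*(62 + (-5 + 0)) = -140*(62 - 5) = -140*57 = -7980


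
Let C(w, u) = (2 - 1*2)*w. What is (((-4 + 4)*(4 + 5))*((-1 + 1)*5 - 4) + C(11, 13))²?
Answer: 0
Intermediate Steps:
C(w, u) = 0 (C(w, u) = (2 - 2)*w = 0*w = 0)
(((-4 + 4)*(4 + 5))*((-1 + 1)*5 - 4) + C(11, 13))² = (((-4 + 4)*(4 + 5))*((-1 + 1)*5 - 4) + 0)² = ((0*9)*(0*5 - 4) + 0)² = (0*(0 - 4) + 0)² = (0*(-4) + 0)² = (0 + 0)² = 0² = 0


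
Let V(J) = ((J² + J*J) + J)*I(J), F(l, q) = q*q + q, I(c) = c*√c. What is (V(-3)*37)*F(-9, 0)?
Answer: 0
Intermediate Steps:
I(c) = c^(3/2)
F(l, q) = q + q² (F(l, q) = q² + q = q + q²)
V(J) = J^(3/2)*(J + 2*J²) (V(J) = ((J² + J*J) + J)*J^(3/2) = ((J² + J²) + J)*J^(3/2) = (2*J² + J)*J^(3/2) = (J + 2*J²)*J^(3/2) = J^(3/2)*(J + 2*J²))
(V(-3)*37)*F(-9, 0) = (((-3)^(5/2)*(1 + 2*(-3)))*37)*(0*(1 + 0)) = (((9*I*√3)*(1 - 6))*37)*(0*1) = (((9*I*√3)*(-5))*37)*0 = (-45*I*√3*37)*0 = -1665*I*√3*0 = 0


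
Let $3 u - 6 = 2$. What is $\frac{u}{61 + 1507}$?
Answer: $\frac{1}{588} \approx 0.0017007$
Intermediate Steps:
$u = \frac{8}{3}$ ($u = 2 + \frac{1}{3} \cdot 2 = 2 + \frac{2}{3} = \frac{8}{3} \approx 2.6667$)
$\frac{u}{61 + 1507} = \frac{8}{3 \left(61 + 1507\right)} = \frac{8}{3 \cdot 1568} = \frac{8}{3} \cdot \frac{1}{1568} = \frac{1}{588}$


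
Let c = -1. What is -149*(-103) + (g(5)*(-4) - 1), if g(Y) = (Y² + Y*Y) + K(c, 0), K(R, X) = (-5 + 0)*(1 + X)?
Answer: 15166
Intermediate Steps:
K(R, X) = -5 - 5*X (K(R, X) = -5*(1 + X) = -5 - 5*X)
g(Y) = -5 + 2*Y² (g(Y) = (Y² + Y*Y) + (-5 - 5*0) = (Y² + Y²) + (-5 + 0) = 2*Y² - 5 = -5 + 2*Y²)
-149*(-103) + (g(5)*(-4) - 1) = -149*(-103) + ((-5 + 2*5²)*(-4) - 1) = 15347 + ((-5 + 2*25)*(-4) - 1) = 15347 + ((-5 + 50)*(-4) - 1) = 15347 + (45*(-4) - 1) = 15347 + (-180 - 1) = 15347 - 181 = 15166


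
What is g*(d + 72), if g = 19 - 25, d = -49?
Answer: -138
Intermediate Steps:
g = -6
g*(d + 72) = -6*(-49 + 72) = -6*23 = -138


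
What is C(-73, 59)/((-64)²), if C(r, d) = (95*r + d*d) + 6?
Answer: -431/512 ≈ -0.84180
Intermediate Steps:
C(r, d) = 6 + d² + 95*r (C(r, d) = (95*r + d²) + 6 = (d² + 95*r) + 6 = 6 + d² + 95*r)
C(-73, 59)/((-64)²) = (6 + 59² + 95*(-73))/((-64)²) = (6 + 3481 - 6935)/4096 = -3448*1/4096 = -431/512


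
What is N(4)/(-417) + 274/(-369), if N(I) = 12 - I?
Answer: -39070/51291 ≈ -0.76173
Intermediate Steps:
N(4)/(-417) + 274/(-369) = (12 - 1*4)/(-417) + 274/(-369) = (12 - 4)*(-1/417) + 274*(-1/369) = 8*(-1/417) - 274/369 = -8/417 - 274/369 = -39070/51291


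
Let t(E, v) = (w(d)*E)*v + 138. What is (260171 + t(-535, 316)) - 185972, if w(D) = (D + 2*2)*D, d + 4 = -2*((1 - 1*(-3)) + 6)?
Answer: -81074463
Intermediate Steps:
d = -24 (d = -4 - 2*((1 - 1*(-3)) + 6) = -4 - 2*((1 + 3) + 6) = -4 - 2*(4 + 6) = -4 - 2*10 = -4 - 20 = -24)
w(D) = D*(4 + D) (w(D) = (D + 4)*D = (4 + D)*D = D*(4 + D))
t(E, v) = 138 + 480*E*v (t(E, v) = ((-24*(4 - 24))*E)*v + 138 = ((-24*(-20))*E)*v + 138 = (480*E)*v + 138 = 480*E*v + 138 = 138 + 480*E*v)
(260171 + t(-535, 316)) - 185972 = (260171 + (138 + 480*(-535)*316)) - 185972 = (260171 + (138 - 81148800)) - 185972 = (260171 - 81148662) - 185972 = -80888491 - 185972 = -81074463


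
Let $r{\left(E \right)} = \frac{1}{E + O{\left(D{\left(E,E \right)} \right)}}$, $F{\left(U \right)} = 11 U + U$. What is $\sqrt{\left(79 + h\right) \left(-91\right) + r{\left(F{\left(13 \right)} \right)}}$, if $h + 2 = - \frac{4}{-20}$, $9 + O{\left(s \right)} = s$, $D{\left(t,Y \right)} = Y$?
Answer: $\frac{i \sqrt{16124407095}}{1515} \approx 83.816 i$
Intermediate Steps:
$O{\left(s \right)} = -9 + s$
$F{\left(U \right)} = 12 U$
$r{\left(E \right)} = \frac{1}{-9 + 2 E}$ ($r{\left(E \right)} = \frac{1}{E + \left(-9 + E\right)} = \frac{1}{-9 + 2 E}$)
$h = - \frac{9}{5}$ ($h = -2 - \frac{4}{-20} = -2 - - \frac{1}{5} = -2 + \frac{1}{5} = - \frac{9}{5} \approx -1.8$)
$\sqrt{\left(79 + h\right) \left(-91\right) + r{\left(F{\left(13 \right)} \right)}} = \sqrt{\left(79 - \frac{9}{5}\right) \left(-91\right) + \frac{1}{-9 + 2 \cdot 12 \cdot 13}} = \sqrt{\frac{386}{5} \left(-91\right) + \frac{1}{-9 + 2 \cdot 156}} = \sqrt{- \frac{35126}{5} + \frac{1}{-9 + 312}} = \sqrt{- \frac{35126}{5} + \frac{1}{303}} = \sqrt{- \frac{10643173}{1515}} = \frac{i \sqrt{16124407095}}{1515}$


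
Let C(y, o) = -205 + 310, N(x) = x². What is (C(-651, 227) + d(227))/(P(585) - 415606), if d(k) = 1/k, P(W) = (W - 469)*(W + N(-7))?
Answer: -11918/38824037 ≈ -0.00030697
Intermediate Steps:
P(W) = (-469 + W)*(49 + W) (P(W) = (W - 469)*(W + (-7)²) = (-469 + W)*(W + 49) = (-469 + W)*(49 + W))
C(y, o) = 105
(C(-651, 227) + d(227))/(P(585) - 415606) = (105 + 1/227)/((-22981 + 585² - 420*585) - 415606) = (105 + 1/227)/((-22981 + 342225 - 245700) - 415606) = 23836/(227*(73544 - 415606)) = (23836/227)/(-342062) = (23836/227)*(-1/342062) = -11918/38824037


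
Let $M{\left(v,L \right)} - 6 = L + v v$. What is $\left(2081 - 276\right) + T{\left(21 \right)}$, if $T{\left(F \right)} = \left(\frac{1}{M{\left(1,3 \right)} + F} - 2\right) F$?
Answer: $\frac{54674}{31} \approx 1763.7$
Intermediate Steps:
$M{\left(v,L \right)} = 6 + L + v^{2}$ ($M{\left(v,L \right)} = 6 + \left(L + v v\right) = 6 + \left(L + v^{2}\right) = 6 + L + v^{2}$)
$T{\left(F \right)} = F \left(-2 + \frac{1}{10 + F}\right)$ ($T{\left(F \right)} = \left(\frac{1}{\left(6 + 3 + 1^{2}\right) + F} - 2\right) F = \left(\frac{1}{\left(6 + 3 + 1\right) + F} - 2\right) F = \left(\frac{1}{10 + F} - 2\right) F = \left(-2 + \frac{1}{10 + F}\right) F = F \left(-2 + \frac{1}{10 + F}\right)$)
$\left(2081 - 276\right) + T{\left(21 \right)} = \left(2081 - 276\right) - \frac{21 \left(19 + 2 \cdot 21\right)}{10 + 21} = 1805 - \frac{21 \left(19 + 42\right)}{31} = 1805 - 21 \cdot \frac{1}{31} \cdot 61 = 1805 - \frac{1281}{31} = \frac{54674}{31}$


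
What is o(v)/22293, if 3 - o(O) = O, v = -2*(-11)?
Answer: -19/22293 ≈ -0.00085228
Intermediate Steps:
v = 22
o(O) = 3 - O
o(v)/22293 = (3 - 1*22)/22293 = (3 - 22)*(1/22293) = -19*1/22293 = -19/22293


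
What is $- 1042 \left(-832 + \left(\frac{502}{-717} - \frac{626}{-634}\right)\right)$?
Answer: $\frac{196978805762}{227289} \approx 8.6665 \cdot 10^{5}$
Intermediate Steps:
$- 1042 \left(-832 + \left(\frac{502}{-717} - \frac{626}{-634}\right)\right) = - 1042 \left(-832 + \left(502 \left(- \frac{1}{717}\right) - - \frac{313}{317}\right)\right) = - 1042 \left(-832 + \left(- \frac{502}{717} + \frac{313}{317}\right)\right) = - 1042 \left(-832 + \frac{65287}{227289}\right) = \left(-1042\right) \left(- \frac{189039161}{227289}\right) = \frac{196978805762}{227289}$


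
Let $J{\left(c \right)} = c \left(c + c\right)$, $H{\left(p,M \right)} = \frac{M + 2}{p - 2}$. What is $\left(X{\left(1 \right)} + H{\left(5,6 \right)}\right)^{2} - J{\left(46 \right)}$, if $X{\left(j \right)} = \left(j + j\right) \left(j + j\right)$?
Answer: $- \frac{37688}{9} \approx -4187.6$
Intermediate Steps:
$H{\left(p,M \right)} = \frac{2 + M}{-2 + p}$
$X{\left(j \right)} = 4 j^{2}$ ($X{\left(j \right)} = 2 j 2 j = 4 j^{2}$)
$J{\left(c \right)} = 2 c^{2}$ ($J{\left(c \right)} = c 2 c = 2 c^{2}$)
$\left(X{\left(1 \right)} + H{\left(5,6 \right)}\right)^{2} - J{\left(46 \right)} = \left(4 \cdot 1^{2} + \frac{2 + 6}{-2 + 5}\right)^{2} - 2 \cdot 46^{2} = \left(4 \cdot 1 + \frac{1}{3} \cdot 8\right)^{2} - 2 \cdot 2116 = \left(4 + \frac{1}{3} \cdot 8\right)^{2} - 4232 = \left(4 + \frac{8}{3}\right)^{2} - 4232 = \left(\frac{20}{3}\right)^{2} - 4232 = \frac{400}{9} - 4232 = - \frac{37688}{9}$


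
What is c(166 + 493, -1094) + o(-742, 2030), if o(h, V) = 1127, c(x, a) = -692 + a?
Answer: -659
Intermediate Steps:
c(166 + 493, -1094) + o(-742, 2030) = (-692 - 1094) + 1127 = -1786 + 1127 = -659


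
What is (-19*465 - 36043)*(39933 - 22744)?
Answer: -771407942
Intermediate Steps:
(-19*465 - 36043)*(39933 - 22744) = (-8835 - 36043)*17189 = -44878*17189 = -771407942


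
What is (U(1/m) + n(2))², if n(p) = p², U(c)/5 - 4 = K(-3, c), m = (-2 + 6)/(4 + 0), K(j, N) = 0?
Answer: 576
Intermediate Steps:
m = 1 (m = 4/4 = 4*(¼) = 1)
U(c) = 20 (U(c) = 20 + 5*0 = 20 + 0 = 20)
(U(1/m) + n(2))² = (20 + 2²)² = (20 + 4)² = 24² = 576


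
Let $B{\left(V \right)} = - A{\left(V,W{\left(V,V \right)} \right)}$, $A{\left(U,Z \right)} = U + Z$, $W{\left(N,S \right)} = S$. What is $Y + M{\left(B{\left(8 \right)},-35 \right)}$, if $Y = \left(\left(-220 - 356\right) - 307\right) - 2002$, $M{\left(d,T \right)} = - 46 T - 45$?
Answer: $-1320$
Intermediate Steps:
$B{\left(V \right)} = - 2 V$ ($B{\left(V \right)} = - (V + V) = - 2 V$)
$M{\left(d,T \right)} = -45 - 46 T$
$Y = -2885$ ($Y = \left(-576 - 307\right) - 2002 = -883 - 2002 = -2885$)
$Y + M{\left(B{\left(8 \right)},-35 \right)} = -2885 - -1565 = -2885 + \left(-45 + 1610\right) = -2885 + 1565 = -1320$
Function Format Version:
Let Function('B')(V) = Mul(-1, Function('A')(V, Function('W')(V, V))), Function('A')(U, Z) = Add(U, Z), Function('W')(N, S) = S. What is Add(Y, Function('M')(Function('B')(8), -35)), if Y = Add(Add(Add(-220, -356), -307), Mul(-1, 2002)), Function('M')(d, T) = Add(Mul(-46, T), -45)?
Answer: -1320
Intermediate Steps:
Function('B')(V) = Mul(-2, V) (Function('B')(V) = Mul(-1, Add(V, V)) = Mul(-1, Mul(2, V)) = Mul(-2, V))
Function('M')(d, T) = Add(-45, Mul(-46, T))
Y = -2885 (Y = Add(Add(-576, -307), -2002) = Add(-883, -2002) = -2885)
Add(Y, Function('M')(Function('B')(8), -35)) = Add(-2885, Add(-45, Mul(-46, -35))) = Add(-2885, Add(-45, 1610)) = Add(-2885, 1565) = -1320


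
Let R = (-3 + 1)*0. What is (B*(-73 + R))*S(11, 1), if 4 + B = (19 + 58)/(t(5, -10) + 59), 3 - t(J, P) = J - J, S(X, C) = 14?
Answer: 87381/31 ≈ 2818.7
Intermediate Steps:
R = 0 (R = -2*0 = 0)
t(J, P) = 3 (t(J, P) = 3 - (J - J) = 3 - 1*0 = 3 + 0 = 3)
B = -171/62 (B = -4 + (19 + 58)/(3 + 59) = -4 + 77/62 = -171/62 ≈ -2.7581)
(B*(-73 + R))*S(11, 1) = -171*(-73 + 0)/62*14 = -171/62*(-73)*14 = (12483/62)*14 = 87381/31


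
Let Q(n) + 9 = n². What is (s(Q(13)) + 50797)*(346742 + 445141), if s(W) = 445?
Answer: 40577668686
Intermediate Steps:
Q(n) = -9 + n²
(s(Q(13)) + 50797)*(346742 + 445141) = (445 + 50797)*(346742 + 445141) = 51242*791883 = 40577668686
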